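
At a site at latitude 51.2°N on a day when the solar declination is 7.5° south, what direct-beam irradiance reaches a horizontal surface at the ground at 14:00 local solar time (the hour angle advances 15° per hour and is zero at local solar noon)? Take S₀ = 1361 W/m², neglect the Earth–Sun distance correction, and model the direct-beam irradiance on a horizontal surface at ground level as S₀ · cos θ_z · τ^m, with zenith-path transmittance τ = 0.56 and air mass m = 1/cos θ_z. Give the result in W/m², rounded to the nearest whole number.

157 W/m²

Hour angle H = 15° × (14 − 12) = 30.00°.
With φ = 51.2°, δ = -7.5°, H = 30.00°: sin φ sin δ = -0.1017, cos φ cos δ cos H = 0.5380, so cos θ_z = 0.4363.
Air mass m = 1/cos θ_z = 1/0.4363 = 2.292; τ^m = 0.56^2.292 = 0.2648.
Surface direct beam = 1361 × 0.4363 × 0.2648 = 157.24 W/m².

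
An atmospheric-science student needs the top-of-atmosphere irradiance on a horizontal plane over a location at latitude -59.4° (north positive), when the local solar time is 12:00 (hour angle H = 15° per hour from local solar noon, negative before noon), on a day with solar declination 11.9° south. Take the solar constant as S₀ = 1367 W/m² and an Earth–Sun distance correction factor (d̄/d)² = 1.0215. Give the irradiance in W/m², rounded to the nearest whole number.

943 W/m²

Hour angle H = 15° × (12 − 12) = 0.00°.
cos θ_z = sin φ sin δ + cos φ cos δ cos H = (-0.8607)(-0.2062) + (0.5090)(0.9785)(1.0000) = 0.6755.
Top-of-atmosphere irradiance = S₀ (d̄/d)² cos θ_z = 1367 × 1.0215 × 0.6755 = 943.26 W/m².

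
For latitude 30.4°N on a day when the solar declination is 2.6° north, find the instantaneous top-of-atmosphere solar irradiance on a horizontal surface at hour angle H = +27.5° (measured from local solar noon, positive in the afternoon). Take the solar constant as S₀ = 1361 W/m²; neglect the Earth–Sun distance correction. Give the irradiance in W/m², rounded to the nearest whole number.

1071 W/m²

cos θ_z = sin φ sin δ + cos φ cos δ cos H = (0.5060)(0.0454) + (0.8625)(0.9990)(0.8870) = 0.7872.
Top-of-atmosphere irradiance = S₀ cos θ_z = 1361 × 0.7872 = 1071.38 W/m².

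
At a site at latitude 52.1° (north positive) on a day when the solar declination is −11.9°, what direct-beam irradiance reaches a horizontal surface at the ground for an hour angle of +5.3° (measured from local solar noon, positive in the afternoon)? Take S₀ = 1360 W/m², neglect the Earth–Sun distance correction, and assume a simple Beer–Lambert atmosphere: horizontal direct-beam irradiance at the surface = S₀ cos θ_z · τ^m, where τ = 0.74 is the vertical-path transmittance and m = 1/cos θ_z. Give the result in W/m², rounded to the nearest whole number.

297 W/m²

cos θ_z = sin(52.1°) sin(-11.9°) + cos(52.1°) cos(-11.9°) cos(5.30°) = -0.1627 + 0.5985 = 0.4358.
Air mass m = 1/cos θ_z = 1/0.4358 = 2.295; τ^m = 0.74^2.295 = 0.5011.
Surface direct beam = 1360 × 0.4358 × 0.5011 = 297.00 W/m².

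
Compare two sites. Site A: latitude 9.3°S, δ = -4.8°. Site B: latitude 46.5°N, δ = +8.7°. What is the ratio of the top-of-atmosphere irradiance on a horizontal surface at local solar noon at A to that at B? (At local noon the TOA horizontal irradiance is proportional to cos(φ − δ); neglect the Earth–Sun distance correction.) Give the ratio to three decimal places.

A: cos θ_z = cos(-9.3° − (-4.8°)) = 0.9969.
B: cos θ_z = cos(46.5° − (8.7°)) = 0.7902.
Ratio A/B = 0.9969 / 0.7902 = 1.2616.

1.262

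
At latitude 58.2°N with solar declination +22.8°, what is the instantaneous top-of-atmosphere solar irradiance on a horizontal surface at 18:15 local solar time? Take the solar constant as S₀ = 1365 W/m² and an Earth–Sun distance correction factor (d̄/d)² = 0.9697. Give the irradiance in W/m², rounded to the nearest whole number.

Hour angle H = 15° × (18.25 − 12) = 93.75°.
cos θ_z = sin(58.2°) sin(22.8°) + cos(58.2°) cos(22.8°) cos(93.75°) = 0.3293 + -0.0318 = 0.2975.
Top-of-atmosphere irradiance = S₀ (d̄/d)² cos θ_z = 1365 × 0.9697 × 0.2975 = 393.78 W/m².

394 W/m²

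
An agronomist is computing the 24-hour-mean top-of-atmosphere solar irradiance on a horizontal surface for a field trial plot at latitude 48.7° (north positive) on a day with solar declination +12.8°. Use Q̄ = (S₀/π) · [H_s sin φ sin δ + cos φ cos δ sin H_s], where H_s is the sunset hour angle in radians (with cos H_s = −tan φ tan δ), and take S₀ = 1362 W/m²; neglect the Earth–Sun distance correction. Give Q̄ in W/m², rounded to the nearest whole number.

402 W/m²

−tan φ tan δ = −(1.1383)(0.2272) = -0.2586; H_s = arccos(-0.2586) = 104.99°. In radians, H_s = 1.8324.
H_s sin φ sin δ = 1.8324 × 0.7513 × 0.2215 = 0.3049.
cos φ cos δ sin H_s = 0.6600 × 0.9751 × 0.9660 = 0.6217.
Q̄ = (1362/π) × (0.3049 + 0.6217) = 433.54 × 0.9266 = 401.72 W/m².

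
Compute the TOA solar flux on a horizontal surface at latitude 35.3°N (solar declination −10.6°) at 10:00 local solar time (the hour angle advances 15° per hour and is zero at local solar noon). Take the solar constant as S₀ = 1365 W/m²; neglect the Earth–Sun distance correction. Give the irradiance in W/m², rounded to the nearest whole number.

Hour angle H = 15° × (10 − 12) = -30.00°.
cos θ_z = sin(35.3°) sin(-10.6°) + cos(35.3°) cos(-10.6°) cos(-30.00°) = -0.1063 + 0.6947 = 0.5884.
Top-of-atmosphere irradiance = S₀ cos θ_z = 1365 × 0.5884 = 803.17 W/m².

803 W/m²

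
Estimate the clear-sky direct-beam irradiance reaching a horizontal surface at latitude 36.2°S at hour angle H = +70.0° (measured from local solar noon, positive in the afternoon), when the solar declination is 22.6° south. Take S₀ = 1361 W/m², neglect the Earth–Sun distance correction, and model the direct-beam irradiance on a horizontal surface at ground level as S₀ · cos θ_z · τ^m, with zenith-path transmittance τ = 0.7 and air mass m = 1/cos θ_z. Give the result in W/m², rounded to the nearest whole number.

With φ = -36.2°, δ = -22.6°, H = 70.00°: sin φ sin δ = 0.2270, cos φ cos δ cos H = 0.2548, so cos θ_z = 0.4818.
Air mass m = 1/cos θ_z = 1/0.4818 = 2.076; τ^m = 0.7^2.076 = 0.4769.
Surface direct beam = 1361 × 0.4818 × 0.4769 = 312.72 W/m².

313 W/m²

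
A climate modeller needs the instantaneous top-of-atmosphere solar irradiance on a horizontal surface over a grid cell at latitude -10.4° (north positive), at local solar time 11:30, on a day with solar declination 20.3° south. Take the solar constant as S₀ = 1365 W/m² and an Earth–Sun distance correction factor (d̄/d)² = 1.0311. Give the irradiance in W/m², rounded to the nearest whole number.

Hour angle H = 15° × (11.5 − 12) = -7.50°.
cos θ_z = sin φ sin δ + cos φ cos δ cos H = (-0.1805)(-0.3469) + (0.9836)(0.9379)(0.9914) = 0.9772.
Top-of-atmosphere irradiance = S₀ (d̄/d)² cos θ_z = 1365 × 1.0311 × 0.9772 = 1375.36 W/m².

1375 W/m²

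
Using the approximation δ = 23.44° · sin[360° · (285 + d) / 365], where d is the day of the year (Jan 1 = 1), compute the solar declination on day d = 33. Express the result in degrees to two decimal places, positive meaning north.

360 × (285 + 33) / 365 = 313.644°; sin(313.644°) = -0.7236.
δ = 23.44 × -0.7236 = -16.961° ≈ -16.96°.

-16.96°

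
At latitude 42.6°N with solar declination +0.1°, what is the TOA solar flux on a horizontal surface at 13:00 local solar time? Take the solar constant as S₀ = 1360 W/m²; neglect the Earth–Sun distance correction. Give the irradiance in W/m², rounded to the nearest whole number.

969 W/m²

Hour angle H = 15° × (13 − 12) = 15.00°.
With φ = 42.6°, δ = 0.1°, H = 15.00°: sin φ sin δ = 0.0012, cos φ cos δ cos H = 0.7110, so cos θ_z = 0.7122.
Top-of-atmosphere irradiance = S₀ cos θ_z = 1360 × 0.7122 = 968.59 W/m².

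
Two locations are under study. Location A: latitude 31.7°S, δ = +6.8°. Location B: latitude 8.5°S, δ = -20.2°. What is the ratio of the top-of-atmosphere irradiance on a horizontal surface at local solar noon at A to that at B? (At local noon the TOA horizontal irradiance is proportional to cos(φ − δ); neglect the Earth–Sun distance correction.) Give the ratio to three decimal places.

0.799

A: cos θ_z = cos(-31.7° − (6.8°)) = 0.7826.
B: cos θ_z = cos(-8.5° − (-20.2°)) = 0.9792.
Ratio A/B = 0.7826 / 0.9792 = 0.7992.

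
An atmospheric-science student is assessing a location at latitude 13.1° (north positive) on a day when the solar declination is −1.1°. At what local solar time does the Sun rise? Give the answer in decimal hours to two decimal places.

The sunset hour angle satisfies cos H_s = −tan φ tan δ = 0.0045, giving H_s = 89.74°.
Sunrise is at 12 − H_s/15 = 12 − 5.983 = 6.017 h local solar time.

6.02 h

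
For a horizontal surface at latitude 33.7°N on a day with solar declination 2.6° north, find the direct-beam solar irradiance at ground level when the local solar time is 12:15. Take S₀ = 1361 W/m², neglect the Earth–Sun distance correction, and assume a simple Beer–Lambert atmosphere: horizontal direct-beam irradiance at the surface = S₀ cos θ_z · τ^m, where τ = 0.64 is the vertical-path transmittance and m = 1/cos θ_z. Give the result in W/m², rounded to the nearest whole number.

690 W/m²

Hour angle H = 15° × (12.25 − 12) = 3.75°.
cos θ_z = sin(33.7°) sin(2.6°) + cos(33.7°) cos(2.6°) cos(3.75°) = 0.0252 + 0.8293 = 0.8545.
Air mass m = 1/cos θ_z = 1/0.8545 = 1.170; τ^m = 0.64^1.170 = 0.5932.
Surface direct beam = 1361 × 0.8545 × 0.5932 = 689.88 W/m².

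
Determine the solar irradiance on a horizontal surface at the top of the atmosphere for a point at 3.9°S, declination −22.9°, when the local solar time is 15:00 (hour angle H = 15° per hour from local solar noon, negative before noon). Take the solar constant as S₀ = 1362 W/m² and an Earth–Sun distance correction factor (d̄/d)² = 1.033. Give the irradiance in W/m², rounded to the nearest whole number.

Hour angle H = 15° × (15 − 12) = 45.00°.
With φ = -3.9°, δ = -22.9°, H = 45.00°: sin φ sin δ = 0.0265, cos φ cos δ cos H = 0.6499, so cos θ_z = 0.6764.
Top-of-atmosphere irradiance = S₀ (d̄/d)² cos θ_z = 1362 × 1.033 × 0.6764 = 951.66 W/m².

952 W/m²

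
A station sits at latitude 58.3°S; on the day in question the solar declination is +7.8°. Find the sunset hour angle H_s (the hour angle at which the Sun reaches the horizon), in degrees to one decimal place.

The sunset hour angle satisfies cos H_s = −tan φ tan δ = 0.2218, giving H_s = 77.19°.

77.2°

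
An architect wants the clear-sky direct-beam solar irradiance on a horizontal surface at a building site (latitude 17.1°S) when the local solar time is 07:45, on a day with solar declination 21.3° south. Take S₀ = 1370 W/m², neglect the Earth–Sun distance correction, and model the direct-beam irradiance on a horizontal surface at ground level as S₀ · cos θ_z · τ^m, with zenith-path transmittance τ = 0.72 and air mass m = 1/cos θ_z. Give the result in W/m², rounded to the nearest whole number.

356 W/m²

Hour angle H = 15° × (7.75 − 12) = -63.75°.
cos θ_z = sin φ sin δ + cos φ cos δ cos H = (-0.2940)(-0.3633) + (0.9558)(0.9317)(0.4423) = 0.5007.
Air mass m = 1/cos θ_z = 1/0.5007 = 1.997; τ^m = 0.72^1.997 = 0.5189.
Surface direct beam = 1370 × 0.5007 × 0.5189 = 355.94 W/m².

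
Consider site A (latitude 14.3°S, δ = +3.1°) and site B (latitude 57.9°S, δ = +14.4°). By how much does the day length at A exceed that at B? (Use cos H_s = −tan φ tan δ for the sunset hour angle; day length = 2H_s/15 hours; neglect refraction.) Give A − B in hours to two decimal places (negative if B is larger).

A: H_s = arccos(−tan -14.3° · tan 3.1°) = 89.21°, so 2H_s/15 = 11.8947 h.
B: H_s = arccos(−tan -57.9° · tan 14.4°) = 65.84°, so 2H_s/15 = 8.7787 h.
A − B = 11.8947 − 8.7787 = 3.1160 h.

+3.12 h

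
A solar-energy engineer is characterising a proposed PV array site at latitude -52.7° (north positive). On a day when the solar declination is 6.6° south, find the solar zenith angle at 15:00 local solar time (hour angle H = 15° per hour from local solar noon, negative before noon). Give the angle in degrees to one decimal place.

58.9°

Hour angle H = 15° × (15 − 12) = 45.00°.
cos θ_z = sin φ sin δ + cos φ cos δ cos H = (-0.7955)(-0.1149) + (0.6060)(0.9934)(0.7071) = 0.5171.
θ_z = arccos(0.5171) = 58.86°.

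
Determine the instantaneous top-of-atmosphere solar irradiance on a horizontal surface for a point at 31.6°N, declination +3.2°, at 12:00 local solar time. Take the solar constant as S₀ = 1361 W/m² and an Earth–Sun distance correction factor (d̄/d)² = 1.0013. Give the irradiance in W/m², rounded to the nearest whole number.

Hour angle H = 15° × (12 − 12) = 0.00°.
cos θ_z = sin φ sin δ + cos φ cos δ cos H = (0.5240)(0.0558) + (0.8517)(0.9984)(1.0000) = 0.8796.
Top-of-atmosphere irradiance = S₀ (d̄/d)² cos θ_z = 1361 × 1.0013 × 0.8796 = 1198.69 W/m².

1199 W/m²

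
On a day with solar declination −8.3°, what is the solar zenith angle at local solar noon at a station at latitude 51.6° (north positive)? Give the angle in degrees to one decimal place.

59.9°

At local solar noon the hour angle is zero, so the zenith angle is |φ − δ| = |51.6° − (-8.3°)| = 59.9°.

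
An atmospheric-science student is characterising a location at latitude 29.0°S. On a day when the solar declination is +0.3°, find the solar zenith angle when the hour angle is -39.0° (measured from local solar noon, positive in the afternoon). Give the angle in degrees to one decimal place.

47.4°

cos θ_z = sin(-29.0°) sin(0.3°) + cos(-29.0°) cos(0.3°) cos(-39.00°) = -0.0025 + 0.6797 = 0.6772.
θ_z = arccos(0.6772) = 47.37°.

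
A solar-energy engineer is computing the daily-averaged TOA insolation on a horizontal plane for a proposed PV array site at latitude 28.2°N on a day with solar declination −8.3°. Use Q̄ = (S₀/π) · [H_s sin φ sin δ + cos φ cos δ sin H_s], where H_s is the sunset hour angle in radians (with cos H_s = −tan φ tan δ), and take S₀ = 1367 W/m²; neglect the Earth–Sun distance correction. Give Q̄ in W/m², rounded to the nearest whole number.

cos H_s = −tan(28.2°) · tan(-8.3°) = 0.0782, so H_s = arccos(0.0782) = 85.51°. In radians, H_s = 1.4924.
H_s sin φ sin δ = 1.4924 × 0.4726 × -0.1444 = -0.1018.
cos φ cos δ sin H_s = 0.8813 × 0.9895 × 0.9969 = 0.8693.
Q̄ = (1367/π) × (-0.1018 + 0.8693) = 435.13 × 0.7675 = 333.96 W/m².

334 W/m²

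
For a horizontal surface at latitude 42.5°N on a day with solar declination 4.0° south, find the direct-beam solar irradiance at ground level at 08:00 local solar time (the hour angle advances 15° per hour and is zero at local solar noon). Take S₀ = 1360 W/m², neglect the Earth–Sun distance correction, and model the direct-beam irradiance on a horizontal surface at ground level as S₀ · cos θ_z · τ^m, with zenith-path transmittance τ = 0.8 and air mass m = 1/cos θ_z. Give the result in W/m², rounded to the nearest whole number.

Hour angle H = 15° × (8 − 12) = -60.00°.
With φ = 42.5°, δ = -4.0°, H = -60.00°: sin φ sin δ = -0.0471, cos φ cos δ cos H = 0.3677, so cos θ_z = 0.3206.
Air mass m = 1/cos θ_z = 1/0.3206 = 3.119; τ^m = 0.8^3.119 = 0.4986.
Surface direct beam = 1360 × 0.3206 × 0.4986 = 217.40 W/m².

217 W/m²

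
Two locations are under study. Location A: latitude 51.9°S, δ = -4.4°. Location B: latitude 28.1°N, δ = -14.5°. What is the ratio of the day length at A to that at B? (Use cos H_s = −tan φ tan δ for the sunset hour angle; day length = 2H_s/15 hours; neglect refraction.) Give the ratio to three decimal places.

1.165

A: H_s = arccos(−tan -51.9° · tan -4.4°) = 95.63°, so 2H_s/15 = 12.7507 h.
B: H_s = arccos(−tan 28.1° · tan -14.5°) = 82.06°, so 2H_s/15 = 10.9413 h.
Ratio A/B = 12.7507 / 10.9413 = 1.1654.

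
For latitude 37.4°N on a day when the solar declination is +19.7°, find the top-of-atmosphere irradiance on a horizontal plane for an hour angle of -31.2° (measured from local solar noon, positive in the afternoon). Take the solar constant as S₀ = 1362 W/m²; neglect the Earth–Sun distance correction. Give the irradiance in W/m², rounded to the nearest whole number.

With φ = 37.4°, δ = 19.7°, H = -31.20°: sin φ sin δ = 0.2047, cos φ cos δ cos H = 0.6397, so cos θ_z = 0.8444.
Top-of-atmosphere irradiance = S₀ cos θ_z = 1362 × 0.8444 = 1150.07 W/m².

1150 W/m²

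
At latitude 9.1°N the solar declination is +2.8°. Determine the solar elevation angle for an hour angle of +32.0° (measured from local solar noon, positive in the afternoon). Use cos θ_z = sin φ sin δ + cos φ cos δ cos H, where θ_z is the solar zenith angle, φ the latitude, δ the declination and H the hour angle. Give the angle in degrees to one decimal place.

57.6°

With φ = 9.1°, δ = 2.8°, H = 32.00°: sin φ sin δ = 0.0077, cos φ cos δ cos H = 0.8364, so cos θ_z = 0.8441.
θ_z = arccos(0.8441) = 32.42°, so the elevation is 90° − 32.42° = 57.58°.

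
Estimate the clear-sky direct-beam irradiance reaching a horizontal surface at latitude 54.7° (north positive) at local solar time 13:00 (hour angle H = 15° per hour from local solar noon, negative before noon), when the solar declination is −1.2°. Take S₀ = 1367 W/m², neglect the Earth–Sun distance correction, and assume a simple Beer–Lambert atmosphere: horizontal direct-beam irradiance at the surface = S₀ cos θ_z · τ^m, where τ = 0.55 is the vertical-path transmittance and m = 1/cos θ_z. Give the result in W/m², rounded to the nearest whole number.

245 W/m²

Hour angle H = 15° × (13 − 12) = 15.00°.
cos θ_z = sin φ sin δ + cos φ cos δ cos H = (0.8161)(-0.0209) + (0.5779)(0.9998)(0.9659) = 0.5410.
Air mass m = 1/cos θ_z = 1/0.5410 = 1.848; τ^m = 0.55^1.848 = 0.3313.
Surface direct beam = 1367 × 0.5410 × 0.3313 = 245.01 W/m².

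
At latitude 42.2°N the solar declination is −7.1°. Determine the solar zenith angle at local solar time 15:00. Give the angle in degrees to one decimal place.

Hour angle H = 15° × (15 − 12) = 45.00°.
cos θ_z = sin(42.2°) sin(-7.1°) + cos(42.2°) cos(-7.1°) cos(45.00°) = -0.0830 + 0.5198 = 0.4368.
θ_z = arccos(0.4368) = 64.10°.

64.1°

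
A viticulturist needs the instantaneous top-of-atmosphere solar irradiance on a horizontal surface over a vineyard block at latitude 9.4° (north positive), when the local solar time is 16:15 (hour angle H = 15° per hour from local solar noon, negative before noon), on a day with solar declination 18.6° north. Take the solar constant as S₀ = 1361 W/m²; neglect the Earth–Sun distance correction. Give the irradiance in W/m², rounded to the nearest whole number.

Hour angle H = 15° × (16.25 − 12) = 63.75°.
With φ = 9.4°, δ = 18.6°, H = 63.75°: sin φ sin δ = 0.0521, cos φ cos δ cos H = 0.4136, so cos θ_z = 0.4657.
Top-of-atmosphere irradiance = S₀ cos θ_z = 1361 × 0.4657 = 633.82 W/m².

634 W/m²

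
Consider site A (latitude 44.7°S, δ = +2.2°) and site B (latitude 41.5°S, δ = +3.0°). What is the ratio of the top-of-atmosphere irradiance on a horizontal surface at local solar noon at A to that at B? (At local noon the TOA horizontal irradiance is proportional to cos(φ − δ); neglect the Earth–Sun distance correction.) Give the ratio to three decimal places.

0.958

A: cos θ_z = cos(-44.7° − (2.2°)) = 0.6833.
B: cos θ_z = cos(-41.5° − (3.0°)) = 0.7133.
Ratio A/B = 0.6833 / 0.7133 = 0.9579.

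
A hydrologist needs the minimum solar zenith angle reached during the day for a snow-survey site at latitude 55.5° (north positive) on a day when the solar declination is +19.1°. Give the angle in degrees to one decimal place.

At local solar noon the hour angle is zero, so the zenith angle is |φ − δ| = |55.5° − (19.1°)| = 36.4°.

36.4°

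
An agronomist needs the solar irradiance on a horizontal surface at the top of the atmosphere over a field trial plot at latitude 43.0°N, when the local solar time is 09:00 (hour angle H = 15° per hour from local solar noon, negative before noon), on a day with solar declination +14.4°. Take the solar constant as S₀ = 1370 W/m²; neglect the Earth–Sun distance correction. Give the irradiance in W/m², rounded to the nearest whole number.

919 W/m²

Hour angle H = 15° × (9 − 12) = -45.00°.
cos θ_z = sin(43.0°) sin(14.4°) + cos(43.0°) cos(14.4°) cos(-45.00°) = 0.1696 + 0.5009 = 0.6705.
Top-of-atmosphere irradiance = S₀ cos θ_z = 1370 × 0.6705 = 918.58 W/m².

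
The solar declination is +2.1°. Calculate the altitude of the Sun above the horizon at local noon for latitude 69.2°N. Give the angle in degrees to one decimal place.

At local solar noon the hour angle is zero, so the elevation is 90° − |φ − δ| = 90° − |69.2° − (2.1°)| = 90° − 67.1° = 22.9°.

22.9°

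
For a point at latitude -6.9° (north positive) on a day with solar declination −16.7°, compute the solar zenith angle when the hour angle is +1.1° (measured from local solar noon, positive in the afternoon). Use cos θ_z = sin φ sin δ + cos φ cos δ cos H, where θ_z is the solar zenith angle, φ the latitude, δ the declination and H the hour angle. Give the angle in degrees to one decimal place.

cos θ_z = sin(-6.9°) sin(-16.7°) + cos(-6.9°) cos(-16.7°) cos(1.10°) = 0.0345 + 0.9507 = 0.9852.
θ_z = arccos(0.9852) = 9.87°.

9.9°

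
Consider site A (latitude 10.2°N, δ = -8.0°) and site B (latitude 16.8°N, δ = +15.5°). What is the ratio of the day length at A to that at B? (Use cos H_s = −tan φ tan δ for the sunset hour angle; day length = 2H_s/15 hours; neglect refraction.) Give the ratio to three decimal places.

A: H_s = arccos(−tan 10.2° · tan -8.0°) = 88.55°, so 2H_s/15 = 11.8067 h.
B: H_s = arccos(−tan 16.8° · tan 15.5°) = 94.80°, so 2H_s/15 = 12.6400 h.
Ratio A/B = 11.8067 / 12.6400 = 0.9341.

0.934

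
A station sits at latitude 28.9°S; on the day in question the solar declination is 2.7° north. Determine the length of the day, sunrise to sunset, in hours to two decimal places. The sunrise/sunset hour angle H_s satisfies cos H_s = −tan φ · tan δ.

11.80 hours

−tan φ tan δ = −(-0.5520)(0.0472) = 0.0261; H_s = arccos(0.0261) = 88.50°.
Day length = 2 H_s / 15° h⁻¹ = 177.00° / 15 = 11.800 h.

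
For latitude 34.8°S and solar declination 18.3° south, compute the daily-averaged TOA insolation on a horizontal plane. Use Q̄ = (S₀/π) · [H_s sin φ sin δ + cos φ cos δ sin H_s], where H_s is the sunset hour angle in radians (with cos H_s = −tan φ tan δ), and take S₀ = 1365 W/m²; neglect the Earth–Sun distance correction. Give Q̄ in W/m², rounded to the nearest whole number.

470 W/m²

cos H_s = −tan(-34.8°) · tan(-18.3°) = -0.2299, so H_s = arccos(-0.2299) = 103.29°. In radians, H_s = 1.8028.
H_s sin φ sin δ = 1.8028 × -0.5707 × -0.3140 = 0.3231.
cos φ cos δ sin H_s = 0.8211 × 0.9494 × 0.9732 = 0.7587.
Q̄ = (1365/π) × (0.3231 + 0.7587) = 434.49 × 1.0818 = 470.03 W/m².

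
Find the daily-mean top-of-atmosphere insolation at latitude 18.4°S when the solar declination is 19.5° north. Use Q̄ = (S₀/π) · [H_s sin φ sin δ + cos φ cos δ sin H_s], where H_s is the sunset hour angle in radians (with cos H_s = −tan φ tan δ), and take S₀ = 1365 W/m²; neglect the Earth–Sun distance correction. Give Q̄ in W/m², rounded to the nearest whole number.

319 W/m²

−tan φ tan δ = −(-0.3327)(0.3541) = 0.1178; H_s = arccos(0.1178) = 83.23°. In radians, H_s = 1.4526.
H_s sin φ sin δ = 1.4526 × -0.3156 × 0.3338 = -0.1530.
cos φ cos δ sin H_s = 0.9489 × 0.9426 × 0.9930 = 0.8882.
Q̄ = (1365/π) × (-0.1530 + 0.8882) = 434.49 × 0.7352 = 319.44 W/m².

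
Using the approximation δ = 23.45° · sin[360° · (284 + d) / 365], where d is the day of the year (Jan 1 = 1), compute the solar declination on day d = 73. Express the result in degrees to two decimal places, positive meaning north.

360 × (284 + 73) / 365 = 352.110°; sin(352.110°) = -0.1373.
δ = 23.45 × -0.1373 = -3.220° ≈ -3.22°.

-3.22°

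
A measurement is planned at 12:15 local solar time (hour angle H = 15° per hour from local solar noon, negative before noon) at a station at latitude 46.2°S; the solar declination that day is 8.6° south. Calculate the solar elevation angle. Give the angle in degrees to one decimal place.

Hour angle H = 15° × (12.25 − 12) = 3.75°.
cos θ_z = sin φ sin δ + cos φ cos δ cos H = (-0.7218)(-0.1495) + (0.6921)(0.9888)(0.9979) = 0.7908.
θ_z = arccos(0.7908) = 37.74°, so the elevation is 90° − 37.74° = 52.26°.

52.3°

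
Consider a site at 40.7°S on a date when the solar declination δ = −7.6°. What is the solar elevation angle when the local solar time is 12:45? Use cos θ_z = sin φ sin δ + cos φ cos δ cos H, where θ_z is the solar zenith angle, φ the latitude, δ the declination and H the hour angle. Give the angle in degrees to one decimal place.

55.4°

Hour angle H = 15° × (12.75 − 12) = 11.25°.
cos θ_z = sin(-40.7°) sin(-7.6°) + cos(-40.7°) cos(-7.6°) cos(11.25°) = 0.0862 + 0.7370 = 0.8232.
θ_z = arccos(0.8232) = 34.59°, so the elevation is 90° − 34.59° = 55.41°.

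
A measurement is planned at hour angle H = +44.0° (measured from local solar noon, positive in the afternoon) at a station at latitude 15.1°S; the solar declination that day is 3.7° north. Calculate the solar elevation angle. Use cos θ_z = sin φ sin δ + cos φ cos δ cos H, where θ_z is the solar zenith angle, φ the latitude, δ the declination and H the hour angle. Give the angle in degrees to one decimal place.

With φ = -15.1°, δ = 3.7°, H = 44.00°: sin φ sin δ = -0.0168, cos φ cos δ cos H = 0.6931, so cos θ_z = 0.6763.
θ_z = arccos(0.6763) = 47.44°, so the elevation is 90° − 47.44° = 42.56°.

42.6°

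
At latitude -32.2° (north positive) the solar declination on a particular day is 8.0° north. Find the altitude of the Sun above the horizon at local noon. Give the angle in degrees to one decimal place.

At local solar noon the hour angle is zero, so the elevation is 90° − |φ − δ| = 90° − |-32.2° − (8.0°)| = 90° − 40.2° = 49.8°.

49.8°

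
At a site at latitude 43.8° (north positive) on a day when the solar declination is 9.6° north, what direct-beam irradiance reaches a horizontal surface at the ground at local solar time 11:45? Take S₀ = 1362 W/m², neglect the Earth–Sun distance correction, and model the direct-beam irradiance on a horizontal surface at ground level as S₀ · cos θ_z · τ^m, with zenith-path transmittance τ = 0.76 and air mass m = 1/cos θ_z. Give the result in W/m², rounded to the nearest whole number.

Hour angle H = 15° × (11.75 − 12) = -3.75°.
cos θ_z = sin(43.8°) sin(9.6°) + cos(43.8°) cos(9.6°) cos(-3.75°) = 0.1154 + 0.7101 = 0.8255.
Air mass m = 1/cos θ_z = 1/0.8255 = 1.211; τ^m = 0.76^1.211 = 0.7172.
Surface direct beam = 1362 × 0.8255 × 0.7172 = 806.37 W/m².

806 W/m²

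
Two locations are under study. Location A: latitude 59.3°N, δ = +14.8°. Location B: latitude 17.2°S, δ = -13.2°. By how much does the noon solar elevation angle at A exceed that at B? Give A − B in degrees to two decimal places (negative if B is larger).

A: 90° − |59.3 − (14.8)| = 45.50°.
B: 90° − |-17.2 − (-13.2)| = 86.00°.
A − B = 45.50 − 86.00 = -40.50°.

-40.50°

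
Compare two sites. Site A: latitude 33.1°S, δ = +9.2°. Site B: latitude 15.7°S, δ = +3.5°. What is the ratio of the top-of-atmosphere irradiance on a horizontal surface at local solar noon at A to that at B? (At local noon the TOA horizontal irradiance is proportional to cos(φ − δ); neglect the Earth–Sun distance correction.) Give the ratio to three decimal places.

0.783

A: cos θ_z = cos(-33.1° − (9.2°)) = 0.7396.
B: cos θ_z = cos(-15.7° − (3.5°)) = 0.9444.
Ratio A/B = 0.7396 / 0.9444 = 0.7831.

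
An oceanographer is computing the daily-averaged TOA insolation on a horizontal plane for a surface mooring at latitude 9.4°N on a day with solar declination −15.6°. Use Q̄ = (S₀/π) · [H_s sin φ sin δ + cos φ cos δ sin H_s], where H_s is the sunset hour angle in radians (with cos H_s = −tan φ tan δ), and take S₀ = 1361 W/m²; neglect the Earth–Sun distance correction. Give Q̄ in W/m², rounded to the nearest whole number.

382 W/m²

The sunset hour angle satisfies cos H_s = −tan φ tan δ = 0.0462, giving H_s = 87.35°. In radians, H_s = 1.5245.
H_s sin φ sin δ = 1.5245 × 0.1633 × -0.2689 = -0.0669.
cos φ cos δ sin H_s = 0.9866 × 0.9632 × 0.9989 = 0.9492.
Q̄ = (1361/π) × (-0.0669 + 0.9492) = 433.22 × 0.8823 = 382.23 W/m².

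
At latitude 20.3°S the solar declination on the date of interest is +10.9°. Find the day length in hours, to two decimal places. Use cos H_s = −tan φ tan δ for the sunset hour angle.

The sunset hour angle satisfies cos H_s = −tan φ tan δ = 0.0712, giving H_s = 85.92°.
Day length = 2 H_s / 15° h⁻¹ = 171.84° / 15 = 11.456 h.

11.46 hours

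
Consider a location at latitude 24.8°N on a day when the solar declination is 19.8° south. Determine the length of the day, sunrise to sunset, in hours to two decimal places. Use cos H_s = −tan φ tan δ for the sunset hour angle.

10.72 hours

−tan φ tan δ = −(0.4621)(-0.3600) = 0.1664; H_s = arccos(0.1664) = 80.42°.
Day length = 2 H_s / 15° h⁻¹ = 160.84° / 15 = 10.723 h.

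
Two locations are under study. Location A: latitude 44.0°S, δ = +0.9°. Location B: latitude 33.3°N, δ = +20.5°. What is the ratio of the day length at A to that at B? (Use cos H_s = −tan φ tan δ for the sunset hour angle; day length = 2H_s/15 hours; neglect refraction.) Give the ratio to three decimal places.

A: H_s = arccos(−tan -44.0° · tan 0.9°) = 89.13°, so 2H_s/15 = 11.8840 h.
B: H_s = arccos(−tan 33.3° · tan 20.5°) = 104.22°, so 2H_s/15 = 13.8960 h.
Ratio A/B = 11.8840 / 13.8960 = 0.8552.

0.855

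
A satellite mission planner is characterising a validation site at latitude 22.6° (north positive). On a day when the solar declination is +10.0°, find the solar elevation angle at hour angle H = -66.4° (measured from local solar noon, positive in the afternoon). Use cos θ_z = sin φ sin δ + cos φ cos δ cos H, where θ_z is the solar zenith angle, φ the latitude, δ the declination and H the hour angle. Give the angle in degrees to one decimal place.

cos θ_z = sin φ sin δ + cos φ cos δ cos H = (0.3843)(0.1736) + (0.9232)(0.9848)(0.4003) = 0.4307.
θ_z = arccos(0.4307) = 64.49°, so the elevation is 90° − 64.49° = 25.51°.

25.5°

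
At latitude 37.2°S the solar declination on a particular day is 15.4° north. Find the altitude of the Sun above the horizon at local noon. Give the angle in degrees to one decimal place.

At local solar noon the hour angle is zero, so the elevation is 90° − |φ − δ| = 90° − |-37.2° − (15.4°)| = 90° − 52.6° = 37.4°.

37.4°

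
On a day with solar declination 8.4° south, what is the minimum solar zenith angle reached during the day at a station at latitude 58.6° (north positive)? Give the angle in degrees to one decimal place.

67.0°

At local solar noon the hour angle is zero, so the zenith angle is |φ − δ| = |58.6° − (-8.4°)| = 67.0°.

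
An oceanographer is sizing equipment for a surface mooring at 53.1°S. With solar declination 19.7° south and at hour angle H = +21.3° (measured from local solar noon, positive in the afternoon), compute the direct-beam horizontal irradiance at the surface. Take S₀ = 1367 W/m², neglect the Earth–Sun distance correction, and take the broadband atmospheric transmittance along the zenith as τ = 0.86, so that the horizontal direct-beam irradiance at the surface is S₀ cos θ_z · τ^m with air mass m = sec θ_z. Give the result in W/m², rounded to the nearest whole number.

901 W/m²

cos θ_z = sin(-53.1°) sin(-19.7°) + cos(-53.1°) cos(-19.7°) cos(21.30°) = 0.2696 + 0.5267 = 0.7963.
Air mass m = 1/cos θ_z = 1/0.7963 = 1.256; τ^m = 0.86^1.256 = 0.8274.
Surface direct beam = 1367 × 0.7963 × 0.8274 = 900.66 W/m².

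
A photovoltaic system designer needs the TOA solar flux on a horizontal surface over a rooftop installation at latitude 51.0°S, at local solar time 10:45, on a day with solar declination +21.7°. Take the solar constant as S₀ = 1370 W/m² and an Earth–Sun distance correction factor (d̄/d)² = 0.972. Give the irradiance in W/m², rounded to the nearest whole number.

355 W/m²

Hour angle H = 15° × (10.75 − 12) = -18.75°.
cos θ_z = sin φ sin δ + cos φ cos δ cos H = (-0.7771)(0.3697) + (0.6293)(0.9291)(0.9469) = 0.2663.
Top-of-atmosphere irradiance = S₀ (d̄/d)² cos θ_z = 1370 × 0.972 × 0.2663 = 354.62 W/m².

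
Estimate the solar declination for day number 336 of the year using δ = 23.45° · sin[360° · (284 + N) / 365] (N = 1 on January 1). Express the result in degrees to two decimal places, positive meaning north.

-22.24°

360 × (284 + 336) / 365 = 611.507°; sin(611.507°) = -0.9484.
δ = 23.45 × -0.9484 = -22.240° ≈ -22.24°.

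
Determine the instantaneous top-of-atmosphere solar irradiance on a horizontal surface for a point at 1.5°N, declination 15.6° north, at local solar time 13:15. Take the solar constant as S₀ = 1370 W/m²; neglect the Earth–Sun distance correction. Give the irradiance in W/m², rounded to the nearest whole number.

Hour angle H = 15° × (13.25 − 12) = 18.75°.
cos θ_z = sin φ sin δ + cos φ cos δ cos H = (0.0262)(0.2689) + (0.9997)(0.9632)(0.9469) = 0.9188.
Top-of-atmosphere irradiance = S₀ cos θ_z = 1370 × 0.9188 = 1258.76 W/m².

1259 W/m²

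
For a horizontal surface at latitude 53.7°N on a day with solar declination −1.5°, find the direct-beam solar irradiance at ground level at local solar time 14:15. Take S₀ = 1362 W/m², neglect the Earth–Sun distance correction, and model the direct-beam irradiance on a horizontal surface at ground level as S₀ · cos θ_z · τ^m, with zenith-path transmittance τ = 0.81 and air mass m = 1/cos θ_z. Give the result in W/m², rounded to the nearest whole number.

Hour angle H = 15° × (14.25 − 12) = 33.75°.
cos θ_z = sin φ sin δ + cos φ cos δ cos H = (0.8059)(-0.0262) + (0.5920)(0.9997)(0.8315) = 0.4710.
Air mass m = 1/cos θ_z = 1/0.4710 = 2.123; τ^m = 0.81^2.123 = 0.6393.
Surface direct beam = 1362 × 0.4710 × 0.6393 = 410.11 W/m².

410 W/m²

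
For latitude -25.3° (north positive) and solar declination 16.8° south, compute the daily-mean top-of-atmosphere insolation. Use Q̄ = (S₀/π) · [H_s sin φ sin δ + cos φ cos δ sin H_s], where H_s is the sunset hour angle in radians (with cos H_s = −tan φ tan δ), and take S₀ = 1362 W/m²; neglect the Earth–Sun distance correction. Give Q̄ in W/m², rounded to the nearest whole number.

463 W/m²

The sunset hour angle satisfies cos H_s = −tan φ tan δ = -0.1427, giving H_s = 98.20°. In radians, H_s = 1.7139.
H_s sin φ sin δ = 1.7139 × -0.4274 × -0.2890 = 0.2117.
cos φ cos δ sin H_s = 0.9041 × 0.9573 × 0.9898 = 0.8567.
Q̄ = (1362/π) × (0.2117 + 0.8567) = 433.54 × 1.0684 = 463.19 W/m².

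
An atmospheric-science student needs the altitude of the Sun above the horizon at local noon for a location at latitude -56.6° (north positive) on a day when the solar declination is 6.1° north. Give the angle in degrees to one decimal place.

At local solar noon the hour angle is zero, so the elevation is 90° − |φ − δ| = 90° − |-56.6° − (6.1°)| = 90° − 62.7° = 27.3°.

27.3°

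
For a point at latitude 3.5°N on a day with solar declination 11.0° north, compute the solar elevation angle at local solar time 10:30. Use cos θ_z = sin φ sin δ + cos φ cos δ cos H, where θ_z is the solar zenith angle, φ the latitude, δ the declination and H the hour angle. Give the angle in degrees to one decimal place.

Hour angle H = 15° × (10.5 − 12) = -22.50°.
cos θ_z = sin φ sin δ + cos φ cos δ cos H = (0.0610)(0.1908) + (0.9981)(0.9816)(0.9239) = 0.9168.
θ_z = arccos(0.9168) = 23.54°, so the elevation is 90° − 23.54° = 66.46°.

66.5°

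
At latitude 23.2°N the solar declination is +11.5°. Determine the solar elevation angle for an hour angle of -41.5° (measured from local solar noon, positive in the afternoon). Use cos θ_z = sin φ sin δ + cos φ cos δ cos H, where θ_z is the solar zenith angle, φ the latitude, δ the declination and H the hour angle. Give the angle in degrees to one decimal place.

cos θ_z = sin φ sin δ + cos φ cos δ cos H = (0.3939)(0.1994) + (0.9191)(0.9799)(0.7490) = 0.7531.
θ_z = arccos(0.7531) = 41.14°, so the elevation is 90° − 41.14° = 48.86°.

48.9°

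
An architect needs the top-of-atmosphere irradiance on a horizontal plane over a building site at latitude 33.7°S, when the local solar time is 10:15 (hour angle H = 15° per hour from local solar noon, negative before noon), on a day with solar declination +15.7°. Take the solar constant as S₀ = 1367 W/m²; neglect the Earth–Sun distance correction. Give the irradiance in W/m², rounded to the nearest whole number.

777 W/m²

Hour angle H = 15° × (10.25 − 12) = -26.25°.
cos θ_z = sin(-33.7°) sin(15.7°) + cos(-33.7°) cos(15.7°) cos(-26.25°) = -0.1501 + 0.7183 = 0.5682.
Top-of-atmosphere irradiance = S₀ cos θ_z = 1367 × 0.5682 = 776.73 W/m².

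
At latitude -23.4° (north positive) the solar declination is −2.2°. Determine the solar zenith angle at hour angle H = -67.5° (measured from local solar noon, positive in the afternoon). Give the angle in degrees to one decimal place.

68.5°

cos θ_z = sin φ sin δ + cos φ cos δ cos H = (-0.3971)(-0.0384) + (0.9178)(0.9993)(0.3827) = 0.3662.
θ_z = arccos(0.3662) = 68.52°.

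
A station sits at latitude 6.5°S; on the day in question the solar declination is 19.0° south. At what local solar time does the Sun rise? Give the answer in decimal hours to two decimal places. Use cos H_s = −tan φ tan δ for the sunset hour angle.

5.85 h

The sunset hour angle satisfies cos H_s = −tan φ tan δ = -0.0392, giving H_s = 92.25°.
Sunrise is at 12 − H_s/15 = 12 − 6.150 = 5.850 h local solar time.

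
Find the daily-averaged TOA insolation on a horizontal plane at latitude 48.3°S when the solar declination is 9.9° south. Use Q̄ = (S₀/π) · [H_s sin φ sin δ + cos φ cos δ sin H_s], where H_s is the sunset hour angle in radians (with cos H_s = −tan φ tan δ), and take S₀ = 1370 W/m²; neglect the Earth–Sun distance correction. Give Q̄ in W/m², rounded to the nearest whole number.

379 W/m²

cos H_s = −tan(-48.3°) · tan(-9.9°) = -0.1959, so H_s = arccos(-0.1959) = 101.30°. In radians, H_s = 1.7680.
H_s sin φ sin δ = 1.7680 × -0.7466 × -0.1719 = 0.2269.
cos φ cos δ sin H_s = 0.6652 × 0.9851 × 0.9806 = 0.6426.
Q̄ = (1370/π) × (0.2269 + 0.6426) = 436.08 × 0.8695 = 379.17 W/m².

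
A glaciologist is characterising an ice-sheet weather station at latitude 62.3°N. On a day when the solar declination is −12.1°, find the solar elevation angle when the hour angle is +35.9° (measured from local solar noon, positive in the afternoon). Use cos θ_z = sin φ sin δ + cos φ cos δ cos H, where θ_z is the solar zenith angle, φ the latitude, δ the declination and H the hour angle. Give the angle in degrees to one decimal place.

cos θ_z = sin(62.3°) sin(-12.1°) + cos(62.3°) cos(-12.1°) cos(35.90°) = -0.1856 + 0.3682 = 0.1826.
θ_z = arccos(0.1826) = 79.48°, so the elevation is 90° − 79.48° = 10.52°.

10.5°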